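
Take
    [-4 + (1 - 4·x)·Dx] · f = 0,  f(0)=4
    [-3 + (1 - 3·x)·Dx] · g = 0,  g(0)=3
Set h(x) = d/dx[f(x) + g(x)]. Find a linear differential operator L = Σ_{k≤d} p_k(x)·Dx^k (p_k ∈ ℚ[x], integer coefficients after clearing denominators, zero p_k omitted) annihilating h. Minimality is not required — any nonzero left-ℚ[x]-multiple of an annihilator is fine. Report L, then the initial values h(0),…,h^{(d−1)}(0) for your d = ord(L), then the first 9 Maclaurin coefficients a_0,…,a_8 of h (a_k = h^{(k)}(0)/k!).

L = 72 + (-21 + 72·x)·Dx + (1 - 7·x + 12·x^2)·Dx^2  (order 2).
h: a_k = 25, 182, 1011, 5068, 24125, 111426, 504679, 2254616, 9968625, …
ICs: h(0) = 25, h′(0) = 182.

f: a_k = 4, 16, 64, 256, 1024, 4096, 16384, 65536, 262144, …
g: a_k = 3, 9, 27, 81, 243, 729, 2187, 6561, 19683, …
L₀ := lclm(L_f,L_g); ord L₀ ≤ 1+1.
h₀' ⇒ L via d/dx closure of L₀.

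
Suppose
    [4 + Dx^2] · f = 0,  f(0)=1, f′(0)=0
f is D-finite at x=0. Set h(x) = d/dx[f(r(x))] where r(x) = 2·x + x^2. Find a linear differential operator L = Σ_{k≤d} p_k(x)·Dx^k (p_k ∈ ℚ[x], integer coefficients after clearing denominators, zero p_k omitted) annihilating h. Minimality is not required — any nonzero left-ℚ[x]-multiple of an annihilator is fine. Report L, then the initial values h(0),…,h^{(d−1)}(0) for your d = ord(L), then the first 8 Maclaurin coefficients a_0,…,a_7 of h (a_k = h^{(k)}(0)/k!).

f: a_k = 1, 0, -2, 0, 2/3, 0, -4/45, 0, …
Change of var in L_f (x↦r) gives L₀.
h₀' ⇒ L via d/dx closure of L₀.
L = (19 + 64·x + 96·x^2 + 64·x^3 + 16·x^4) + (-3 - 3·x)·Dx + (1 + 2·x + x^2)·Dx^2  (order 2).
h: a_k = 0, -16, -24, 104/3, 320/3, 928/15, -1232/15, -47984/315, …
ICs: h(0) = 0, h′(0) = -16.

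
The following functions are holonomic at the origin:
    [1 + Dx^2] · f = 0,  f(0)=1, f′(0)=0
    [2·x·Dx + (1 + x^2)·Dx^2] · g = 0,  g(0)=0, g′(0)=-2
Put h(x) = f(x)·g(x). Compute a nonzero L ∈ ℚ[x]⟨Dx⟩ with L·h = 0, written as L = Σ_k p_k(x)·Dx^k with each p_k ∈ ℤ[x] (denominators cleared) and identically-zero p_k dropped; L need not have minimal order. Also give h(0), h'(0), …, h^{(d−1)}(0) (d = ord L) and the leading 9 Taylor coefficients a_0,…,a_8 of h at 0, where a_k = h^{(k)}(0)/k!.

f: a_k = 1, 0, -1/2, 0, 1/24, 0, -1/720, 0, 1/40320, …
g: a_k = 0, -2, 0, 2/3, 0, -2/5, 0, 2/7, 0, …
Sym-product of L_f,L_g gives L₀ (≤ ord 4).
L = (10 + 26·x^2 + 11·x^4 + 4·x^6 + x^8) + (12·x + 20·x^3 + 12·x^5 + 4·x^7)·Dx + (12 + 32·x^2 + 18·x^4 + 8·x^6 + 2·x^8)·Dx^2 + (12·x + 20·x^3 + 12·x^5 + 4·x^7)·Dx^3 + (2 + 6·x^2 + 7·x^4 + 4·x^6 + x^8)·Dx^4  (order 4).
h: a_k = 0, -2, 0, 5/3, 0, -49/60, 0, 1301/2520, 0, …
ICs: h(0) = 0, h′(0) = -2, h′′(0) = 0, h′′′(0) = 10.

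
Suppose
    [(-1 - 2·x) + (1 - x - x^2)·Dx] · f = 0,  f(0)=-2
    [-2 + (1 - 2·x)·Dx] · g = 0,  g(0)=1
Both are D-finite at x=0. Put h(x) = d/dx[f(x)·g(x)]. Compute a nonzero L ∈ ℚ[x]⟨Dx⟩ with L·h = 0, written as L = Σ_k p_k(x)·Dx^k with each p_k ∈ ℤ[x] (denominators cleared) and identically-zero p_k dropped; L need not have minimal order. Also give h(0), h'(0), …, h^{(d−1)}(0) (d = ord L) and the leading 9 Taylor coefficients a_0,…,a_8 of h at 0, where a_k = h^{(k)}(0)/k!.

f: a_k = -2, -2, -4, -6, -10, -16, -26, -42, -68, …
g: a_k = 1, 2, 4, 8, 16, 32, 64, 128, 256, …
L₀ := L_f ⊗_s L_g (sym. prod.), ord ≤ 1.
h=h₀': d/dx-closure on L₀ ⇒ L.
L = (16 - 30·x - 30·x^2 + 32·x^3 + 48·x^4) + (-3 + 11·x - 3·x^2 - 22·x^3 + 10·x^4 + 12·x^5)·Dx  (order 1).
h: a_k = -6, -32, -114, -344, -940, -2412, -5922, -14080, -32670, …
ICs: h(0) = -6.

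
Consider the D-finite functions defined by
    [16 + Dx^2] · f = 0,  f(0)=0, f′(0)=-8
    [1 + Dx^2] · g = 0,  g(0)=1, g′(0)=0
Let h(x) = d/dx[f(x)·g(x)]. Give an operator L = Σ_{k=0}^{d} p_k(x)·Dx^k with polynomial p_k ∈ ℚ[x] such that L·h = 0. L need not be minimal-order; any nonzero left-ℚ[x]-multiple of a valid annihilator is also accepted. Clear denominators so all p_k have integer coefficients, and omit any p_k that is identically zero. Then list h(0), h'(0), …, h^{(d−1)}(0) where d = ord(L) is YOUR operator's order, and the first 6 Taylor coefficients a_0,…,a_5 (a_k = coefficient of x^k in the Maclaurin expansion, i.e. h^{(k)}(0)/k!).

L = 225 + 34·Dx^2 + Dx^4  (order 4).
h: a_k = -8, 0, 76, 0, -421/3, 0, …
ICs: h(0) = -8, h′(0) = 0, h′′(0) = 152, h′′′(0) = 0.

f: a_k = 0, -8, 0, 64/3, 0, -256/15, …
g: a_k = 1, 0, -1/2, 0, 1/24, 0, …
Product ⇒ symmetric product L₀, ord ≤ 4.
h₀' ⇒ L via d/dx closure of L₀.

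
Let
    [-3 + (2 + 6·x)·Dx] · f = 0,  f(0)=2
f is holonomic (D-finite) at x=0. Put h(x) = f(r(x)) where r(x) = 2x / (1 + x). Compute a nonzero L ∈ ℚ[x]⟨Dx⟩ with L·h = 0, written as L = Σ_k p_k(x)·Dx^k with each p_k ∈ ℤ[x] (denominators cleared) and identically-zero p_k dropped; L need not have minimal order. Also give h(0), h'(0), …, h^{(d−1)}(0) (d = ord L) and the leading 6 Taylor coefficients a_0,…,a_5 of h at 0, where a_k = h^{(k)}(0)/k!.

f: a_k = 2, 3, -9/4, 27/8, -405/64, 1701/128, …
Substitute x→r, Dx→(1/r')Dx; clear ⇒ L₀.
L = -3 + (1 + 8·x + 7·x^2)·Dx  (order 1).
h: a_k = 2, 6, -15, 51, -861/4, 4137/4, …
ICs: h(0) = 2.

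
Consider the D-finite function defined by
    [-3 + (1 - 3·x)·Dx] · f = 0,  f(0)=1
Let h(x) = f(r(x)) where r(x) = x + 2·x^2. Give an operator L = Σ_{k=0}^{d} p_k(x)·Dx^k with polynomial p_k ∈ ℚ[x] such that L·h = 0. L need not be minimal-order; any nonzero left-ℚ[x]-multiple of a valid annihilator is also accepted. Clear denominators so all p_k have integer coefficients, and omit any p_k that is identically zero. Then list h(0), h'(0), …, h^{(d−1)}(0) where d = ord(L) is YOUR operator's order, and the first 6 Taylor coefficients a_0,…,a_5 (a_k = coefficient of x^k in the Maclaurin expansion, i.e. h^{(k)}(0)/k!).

f: a_k = 1, 3, 9, 27, 81, 243, …
Substitute x→r, Dx→(1/r')Dx; clear ⇒ L₀.
L = (3 + 12·x) + (-1 + 3·x + 6·x^2)·Dx  (order 1).
h: a_k = 1, 3, 15, 63, 279, 1215, …
ICs: h(0) = 1.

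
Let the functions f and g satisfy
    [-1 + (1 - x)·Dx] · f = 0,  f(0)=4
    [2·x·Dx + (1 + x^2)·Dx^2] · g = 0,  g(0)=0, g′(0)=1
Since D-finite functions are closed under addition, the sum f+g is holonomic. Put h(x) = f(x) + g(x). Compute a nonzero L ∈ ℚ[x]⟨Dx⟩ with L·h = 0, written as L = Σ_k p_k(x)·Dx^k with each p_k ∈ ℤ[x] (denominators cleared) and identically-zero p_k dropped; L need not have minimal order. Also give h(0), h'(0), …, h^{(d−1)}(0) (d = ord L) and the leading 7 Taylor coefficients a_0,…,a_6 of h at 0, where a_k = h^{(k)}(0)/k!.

L = (-2 + 8·x + 6·x^2)·Dx + (4 - 2·x + 4·x^2 + 6·x^3)·Dx^2 + (-1 + x^4)·Dx^3  (order 3).
h: a_k = 4, 5, 4, 11/3, 4, 21/5, 4, …
ICs: h(0) = 4, h′(0) = 5, h′′(0) = 8.

f: a_k = 4, 4, 4, 4, 4, 4, 4, …
g: a_k = 0, 1, 0, -1/3, 0, 1/5, 0, …
L₀ := lclm(L_f,L_g); ord L₀ ≤ 1+2.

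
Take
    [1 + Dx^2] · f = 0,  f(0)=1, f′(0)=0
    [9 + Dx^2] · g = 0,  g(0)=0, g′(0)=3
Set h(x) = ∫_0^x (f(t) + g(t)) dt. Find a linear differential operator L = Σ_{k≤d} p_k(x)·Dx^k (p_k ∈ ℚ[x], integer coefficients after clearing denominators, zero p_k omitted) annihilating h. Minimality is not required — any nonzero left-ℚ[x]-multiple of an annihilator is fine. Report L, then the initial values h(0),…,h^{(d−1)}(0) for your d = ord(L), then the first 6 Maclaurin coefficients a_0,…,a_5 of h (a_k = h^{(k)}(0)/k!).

f: a_k = 1, 0, -1/2, 0, 1/24, 0, …
g: a_k = 0, 3, 0, -9/2, 0, 81/40, …
Sum ⇒ L₀ = lclm(L_f,L_g) in ℚ(x)⟨Dx⟩.
∫: right-multiply L₀ by Dx.
L = 9·Dx + 10·Dx^3 + Dx^5  (order 5).
h: a_k = 0, 1, 3/2, -1/6, -9/8, 1/120, …
ICs: h(0) = 0, h′(0) = 1, h′′(0) = 3, h′′′(0) = -1, h′′′′(0) = -27.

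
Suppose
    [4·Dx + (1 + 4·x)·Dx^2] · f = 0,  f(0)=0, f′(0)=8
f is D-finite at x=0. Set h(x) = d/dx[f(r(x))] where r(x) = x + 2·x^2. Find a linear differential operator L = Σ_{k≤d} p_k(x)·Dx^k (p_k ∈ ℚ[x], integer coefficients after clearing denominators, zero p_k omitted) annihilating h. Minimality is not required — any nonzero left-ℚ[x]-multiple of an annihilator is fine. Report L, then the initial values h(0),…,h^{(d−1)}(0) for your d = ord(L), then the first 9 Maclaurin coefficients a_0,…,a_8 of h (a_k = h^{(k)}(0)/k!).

L = (16·x + 32·x^2) + (1 + 8·x + 24·x^2 + 32·x^3)·Dx  (order 1).
h: a_k = 8, 0, -64, 256, -512, 0, 4096, -16384, 32768, …
ICs: h(0) = 8.

f: a_k = 0, 8, -16, 128/3, -128, 2048/5, -4096/3, 32768/7, -16384, …
Substitute x→r, Dx→(1/r')Dx; clear ⇒ L₀.
Differentiate: ansatz ord ≤ ord L₀ ⇒ L.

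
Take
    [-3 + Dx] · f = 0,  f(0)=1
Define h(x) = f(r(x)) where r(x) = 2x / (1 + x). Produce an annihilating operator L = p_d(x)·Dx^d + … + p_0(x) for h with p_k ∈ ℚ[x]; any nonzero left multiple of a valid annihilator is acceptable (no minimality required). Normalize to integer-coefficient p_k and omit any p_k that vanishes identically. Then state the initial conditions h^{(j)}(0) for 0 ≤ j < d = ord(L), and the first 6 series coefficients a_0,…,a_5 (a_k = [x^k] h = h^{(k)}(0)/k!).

L = -6 + (1 + 2·x + x^2)·Dx  (order 1).
h: a_k = 1, 6, 12, 6, -6, -6/5, …
ICs: h(0) = 1.

f: a_k = 1, 3, 9/2, 9/2, 27/8, 81/40, …
Substitute x→r, Dx→(1/r')Dx; clear ⇒ L₀.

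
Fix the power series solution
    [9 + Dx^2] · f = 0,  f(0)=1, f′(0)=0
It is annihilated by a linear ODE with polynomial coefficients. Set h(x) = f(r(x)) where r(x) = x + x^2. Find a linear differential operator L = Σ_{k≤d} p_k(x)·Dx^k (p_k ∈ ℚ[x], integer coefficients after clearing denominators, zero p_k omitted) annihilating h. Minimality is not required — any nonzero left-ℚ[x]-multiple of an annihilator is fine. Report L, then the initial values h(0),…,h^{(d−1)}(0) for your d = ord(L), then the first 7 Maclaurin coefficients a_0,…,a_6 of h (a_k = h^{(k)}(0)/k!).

L = (9 + 54·x + 108·x^2 + 72·x^3) - 2·Dx + (1 + 2·x)·Dx^2  (order 2).
h: a_k = 1, 0, -9/2, -9, -9/8, 27/2, 1539/80, …
ICs: h(0) = 1, h′(0) = 0.

f: a_k = 1, 0, -9/2, 0, 27/8, 0, -81/80, …
h₀=f(r): pull back L_f along r ⇒ L₀.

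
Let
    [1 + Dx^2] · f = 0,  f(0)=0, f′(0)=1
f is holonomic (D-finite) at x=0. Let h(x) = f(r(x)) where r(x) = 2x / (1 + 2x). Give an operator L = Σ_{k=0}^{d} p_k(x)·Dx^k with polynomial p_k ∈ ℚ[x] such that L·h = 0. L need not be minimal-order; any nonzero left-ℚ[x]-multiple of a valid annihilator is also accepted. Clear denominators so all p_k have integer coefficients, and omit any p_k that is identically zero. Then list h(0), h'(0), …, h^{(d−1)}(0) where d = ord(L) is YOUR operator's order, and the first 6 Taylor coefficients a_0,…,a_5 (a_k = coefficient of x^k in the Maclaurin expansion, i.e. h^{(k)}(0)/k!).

f: a_k = 0, 1, 0, -1/6, 0, 1/120, …
h₀=f(r): pull back L_f along r ⇒ L₀.
L = 4 + (4 + 24·x + 48·x^2 + 32·x^3)·Dx + (1 + 8·x + 24·x^2 + 32·x^3 + 16·x^4)·Dx^2  (order 2).
h: a_k = 0, 2, -4, 20/3, -8, 4/15, …
ICs: h(0) = 0, h′(0) = 2.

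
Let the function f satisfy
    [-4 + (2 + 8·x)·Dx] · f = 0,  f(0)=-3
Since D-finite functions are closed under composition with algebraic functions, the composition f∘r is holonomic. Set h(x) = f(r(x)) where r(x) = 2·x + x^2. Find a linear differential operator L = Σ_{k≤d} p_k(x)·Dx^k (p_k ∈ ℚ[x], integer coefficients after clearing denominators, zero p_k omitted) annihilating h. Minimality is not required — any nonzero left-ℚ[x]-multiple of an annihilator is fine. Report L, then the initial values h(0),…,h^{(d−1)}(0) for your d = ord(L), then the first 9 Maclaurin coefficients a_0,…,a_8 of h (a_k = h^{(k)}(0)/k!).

L = (-4 - 4·x) + (1 + 8·x + 4·x^2)·Dx  (order 1).
h: a_k = -3, -12, 18, -72, 342, -1800, 10116, -59472, 361278, …
ICs: h(0) = -3.

f: a_k = -3, -6, 6, -12, 30, -84, 252, -792, 2574, …
L₀ from L_f via x↦r, Dx↦r'^{-1}Dx.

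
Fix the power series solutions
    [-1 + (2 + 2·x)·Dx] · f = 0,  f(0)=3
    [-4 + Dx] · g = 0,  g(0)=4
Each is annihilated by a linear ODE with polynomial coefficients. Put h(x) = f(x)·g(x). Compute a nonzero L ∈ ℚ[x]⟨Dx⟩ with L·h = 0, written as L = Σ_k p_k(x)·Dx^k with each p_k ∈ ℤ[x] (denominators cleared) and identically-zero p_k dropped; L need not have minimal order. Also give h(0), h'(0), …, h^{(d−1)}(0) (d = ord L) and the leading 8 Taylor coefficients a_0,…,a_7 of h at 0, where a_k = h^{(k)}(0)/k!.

f: a_k = 3, 3/2, -3/8, 3/16, -15/128, 21/256, -63/1024, 99/2048, …
g: a_k = 4, 16, 32, 128/3, 128/3, 512/15, 1024/45, 4096/315, …
h₀=f·g: eliminate ⇒ L₀, order ≤ 1·1.
L = (-9 - 8·x) + (2 + 2·x)·Dx  (order 1).
h: a_k = 12, 54, 237/2, 683/4, 5841/32, 49553/320, 417727/3840, 1167969/17920, …
ICs: h(0) = 12.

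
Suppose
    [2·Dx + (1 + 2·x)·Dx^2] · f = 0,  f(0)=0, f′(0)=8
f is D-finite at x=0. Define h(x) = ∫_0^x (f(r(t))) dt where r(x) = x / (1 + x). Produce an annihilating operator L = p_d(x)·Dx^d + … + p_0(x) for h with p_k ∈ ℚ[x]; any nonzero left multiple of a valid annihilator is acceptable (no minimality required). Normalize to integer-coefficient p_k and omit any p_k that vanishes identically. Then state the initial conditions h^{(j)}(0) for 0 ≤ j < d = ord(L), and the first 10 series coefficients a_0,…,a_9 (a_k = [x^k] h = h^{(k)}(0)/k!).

L = (4 + 6·x)·Dx^2 + (1 + 4·x + 3·x^2)·Dx^3  (order 3).
h: a_k = 0, 0, 4, -16/3, 26/3, -16, 484/15, -208/3, 1093/7, -3280/9, …
ICs: h(0) = 0, h′(0) = 0, h′′(0) = 8.

f: a_k = 0, 8, -8, 32/3, -16, 128/5, -128/3, 512/7, -128, 2048/9, …
f∘r: x↦r, Dx↦Dx/r' in L_f ⇒ L₀.
Integrate: L := L₀·Dx.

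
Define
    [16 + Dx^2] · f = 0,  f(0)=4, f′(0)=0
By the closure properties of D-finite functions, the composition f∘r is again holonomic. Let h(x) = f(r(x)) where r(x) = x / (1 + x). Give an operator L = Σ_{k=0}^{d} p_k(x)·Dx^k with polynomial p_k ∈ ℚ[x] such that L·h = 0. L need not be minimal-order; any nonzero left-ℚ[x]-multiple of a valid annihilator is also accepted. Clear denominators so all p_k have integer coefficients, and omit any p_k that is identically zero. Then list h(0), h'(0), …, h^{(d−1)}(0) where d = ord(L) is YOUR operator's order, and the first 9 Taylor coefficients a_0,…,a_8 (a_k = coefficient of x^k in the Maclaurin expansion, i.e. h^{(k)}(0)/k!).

L = 16 + (2 + 6·x + 6·x^2 + 2·x^3)·Dx + (1 + 4·x + 6·x^2 + 4·x^3 + x^4)·Dx^2  (order 2).
h: a_k = 4, 0, -32, 64, -160/3, -128/3, 10976/45, -2624/5, 50272/63, …
ICs: h(0) = 4, h′(0) = 0.

f: a_k = 4, 0, -32, 0, 128/3, 0, -1024/45, 0, 2048/315, …
Substitute x→r, Dx→(1/r')Dx; clear ⇒ L₀.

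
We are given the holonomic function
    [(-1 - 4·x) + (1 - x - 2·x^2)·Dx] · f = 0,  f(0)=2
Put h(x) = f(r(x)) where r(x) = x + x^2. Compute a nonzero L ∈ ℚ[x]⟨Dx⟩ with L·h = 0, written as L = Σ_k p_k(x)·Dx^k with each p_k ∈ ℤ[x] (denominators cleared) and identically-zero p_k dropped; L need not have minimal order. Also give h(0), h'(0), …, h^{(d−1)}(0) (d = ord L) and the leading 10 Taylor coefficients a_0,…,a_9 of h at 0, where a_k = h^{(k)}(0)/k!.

L = (1 + 6·x + 12·x^2 + 8·x^3) + (-1 + x + 3·x^2 + 4·x^3 + 2·x^4)·Dx  (order 1).
h: a_k = 2, 2, 8, 22, 58, 160, 438, 1194, 3264, 8918, …
ICs: h(0) = 2.

f: a_k = 2, 2, 6, 10, 22, 42, 86, 170, 342, 682, …
Substitute x→r, Dx→(1/r')Dx; clear ⇒ L₀.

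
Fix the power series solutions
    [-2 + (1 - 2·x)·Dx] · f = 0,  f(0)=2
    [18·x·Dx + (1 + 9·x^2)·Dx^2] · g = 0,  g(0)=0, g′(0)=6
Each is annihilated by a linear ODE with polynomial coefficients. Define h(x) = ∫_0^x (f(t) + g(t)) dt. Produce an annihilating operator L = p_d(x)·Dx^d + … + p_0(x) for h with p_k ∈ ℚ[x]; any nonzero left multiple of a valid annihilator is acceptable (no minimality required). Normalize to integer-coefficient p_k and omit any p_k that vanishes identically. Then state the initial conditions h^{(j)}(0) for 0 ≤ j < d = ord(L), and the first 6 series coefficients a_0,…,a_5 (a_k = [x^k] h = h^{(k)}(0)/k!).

f: a_k = 2, 4, 8, 16, 32, 64, …
g: a_k = 0, 6, 0, -18, 0, 486/5, …
h₀=f+g: left-lcm gives L₀, ord ≤ 3.
Integrate: L := L₀·Dx.
L = (-36 + 288·x + 972·x^2)·Dx^2 + (21 - 36·x + 9·x^2 + 972·x^3)·Dx^3 + (-2 - 5·x - 45·x^3 + 162·x^4)·Dx^4  (order 4).
h: a_k = 0, 2, 5, 8/3, -1/2, 32/5, …
ICs: h(0) = 0, h′(0) = 2, h′′(0) = 10, h′′′(0) = 16.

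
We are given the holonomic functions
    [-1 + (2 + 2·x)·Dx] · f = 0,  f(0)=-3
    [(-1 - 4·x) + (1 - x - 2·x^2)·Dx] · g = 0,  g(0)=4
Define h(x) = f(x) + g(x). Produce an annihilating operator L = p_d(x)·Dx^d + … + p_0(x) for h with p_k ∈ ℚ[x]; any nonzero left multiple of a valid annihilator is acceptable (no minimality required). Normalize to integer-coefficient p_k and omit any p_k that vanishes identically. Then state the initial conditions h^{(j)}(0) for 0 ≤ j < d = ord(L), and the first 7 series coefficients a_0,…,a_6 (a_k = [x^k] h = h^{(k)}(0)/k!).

f: a_k = -3, -3/2, 3/8, -3/16, 15/128, -21/256, 63/1024, …
g: a_k = 4, 4, 12, 20, 44, 84, 172, …
f+g: L₀ = lclm(L_f,L_g), ord ≤ 1+1.
L = (13 + 26·x + 40·x^2) + (-25 - 69·x - 144·x^2 - 100·x^3)·Dx + (2 + 20·x - 6·x^2 - 64·x^3 - 40·x^4)·Dx^2  (order 2).
h: a_k = 1, 5/2, 99/8, 317/16, 5647/128, 21483/256, 176191/1024, …
ICs: h(0) = 1, h′(0) = 5/2.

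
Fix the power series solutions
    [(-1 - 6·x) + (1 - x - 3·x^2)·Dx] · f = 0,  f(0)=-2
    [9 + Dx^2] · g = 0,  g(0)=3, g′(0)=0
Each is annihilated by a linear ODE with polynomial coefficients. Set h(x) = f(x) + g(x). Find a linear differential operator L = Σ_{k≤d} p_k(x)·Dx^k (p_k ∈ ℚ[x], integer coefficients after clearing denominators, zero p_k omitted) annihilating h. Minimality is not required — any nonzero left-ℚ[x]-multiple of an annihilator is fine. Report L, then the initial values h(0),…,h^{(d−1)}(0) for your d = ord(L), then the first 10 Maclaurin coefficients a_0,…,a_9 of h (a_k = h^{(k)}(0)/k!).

f: a_k = -2, -2, -8, -14, -38, -80, -194, -434, -1016, -2318, …
g: a_k = 3, 0, -27/2, 0, 81/8, 0, -243/80, 0, 2187/4480, 0, …
Sum ⇒ L₀ = lclm(L_f,L_g) in ℚ(x)⟨Dx⟩.
L = (459 + 2916·x + 1539·x^2 + 3888·x^3 + 3645·x^4 + 4374·x^5) + (-153 + 153·x + 378·x^2 - 405·x^3 + 2187·x^5 + 2187·x^6)·Dx + (51 + 324·x + 171·x^2 + 432·x^3 + 405·x^4 + 486·x^5)·Dx^2 + (-17 + 17·x + 42·x^2 - 45·x^3 + 243·x^5 + 243·x^6)·Dx^3  (order 3).
h: a_k = 1, -2, -43/2, -14, -223/8, -80, -15763/80, -434, -4549493/4480, -2318, …
ICs: h(0) = 1, h′(0) = -2, h′′(0) = -43.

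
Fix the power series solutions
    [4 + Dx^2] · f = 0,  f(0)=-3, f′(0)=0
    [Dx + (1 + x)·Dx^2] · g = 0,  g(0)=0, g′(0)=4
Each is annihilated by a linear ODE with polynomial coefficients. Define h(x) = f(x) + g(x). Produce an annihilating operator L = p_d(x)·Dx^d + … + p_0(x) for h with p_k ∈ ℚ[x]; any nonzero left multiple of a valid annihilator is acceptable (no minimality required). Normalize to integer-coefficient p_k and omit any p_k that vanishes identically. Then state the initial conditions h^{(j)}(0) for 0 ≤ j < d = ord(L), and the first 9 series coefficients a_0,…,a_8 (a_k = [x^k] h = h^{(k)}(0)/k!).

f: a_k = -3, 0, 6, 0, -2, 0, 4/15, 0, -2/105, …
g: a_k = 0, 4, -2, 4/3, -1, 4/5, -2/3, 4/7, -1/2, …
h₀=f+g: left-lcm gives L₀, ord ≤ 4.
L = (20 + 16·x + 8·x^2)·Dx + (12 + 28·x + 24·x^2 + 8·x^3)·Dx^2 + (5 + 4·x + 2·x^2)·Dx^3 + (3 + 7·x + 6·x^2 + 2·x^3)·Dx^4  (order 4).
h: a_k = -3, 4, 4, 4/3, -3, 4/5, -2/5, 4/7, -109/210, …
ICs: h(0) = -3, h′(0) = 4, h′′(0) = 8, h′′′(0) = 8.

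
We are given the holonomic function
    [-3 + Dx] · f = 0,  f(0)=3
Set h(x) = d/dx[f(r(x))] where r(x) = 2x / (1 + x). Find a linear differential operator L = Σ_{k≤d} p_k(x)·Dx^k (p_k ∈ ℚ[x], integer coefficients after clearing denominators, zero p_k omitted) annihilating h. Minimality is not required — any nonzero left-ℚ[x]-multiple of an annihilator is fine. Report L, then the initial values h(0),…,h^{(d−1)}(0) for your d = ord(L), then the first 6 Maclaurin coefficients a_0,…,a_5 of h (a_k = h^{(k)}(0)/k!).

f: a_k = 3, 9, 27/2, 27/2, 81/8, 243/40, …
Substitute x→r, Dx→(1/r')Dx; clear ⇒ L₀.
Derive L from L₀ (diff closure).
L = (4 - 2·x) + (-1 - 2·x - x^2)·Dx  (order 1).
h: a_k = 18, 72, 54, -72, -18, 432/5, …
ICs: h(0) = 18.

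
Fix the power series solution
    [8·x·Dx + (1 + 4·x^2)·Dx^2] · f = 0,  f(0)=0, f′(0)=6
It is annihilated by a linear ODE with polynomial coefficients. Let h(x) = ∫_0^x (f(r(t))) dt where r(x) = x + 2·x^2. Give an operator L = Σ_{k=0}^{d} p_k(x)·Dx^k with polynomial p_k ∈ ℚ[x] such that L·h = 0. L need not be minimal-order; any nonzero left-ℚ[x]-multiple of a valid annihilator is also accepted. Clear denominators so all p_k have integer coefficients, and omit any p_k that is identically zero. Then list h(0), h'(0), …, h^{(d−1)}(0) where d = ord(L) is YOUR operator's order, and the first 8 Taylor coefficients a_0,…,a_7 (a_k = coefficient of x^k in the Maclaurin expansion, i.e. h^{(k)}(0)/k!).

f: a_k = 0, 6, 0, -8, 0, 96/5, 0, -384/7, …
L₀ from L_f via x↦r, Dx↦r'^{-1}Dx.
∫: right-multiply L₀ by Dx.
L = (-4 + 8·x + 64·x^2 + 192·x^3 + 192·x^4)·Dx^2 + (1 + 4·x + 4·x^2 + 32·x^3 + 80·x^4 + 64·x^5)·Dx^3  (order 3).
h: a_k = 0, 0, 3, 4, -2, -48/5, -64/5, 128/7, …
ICs: h(0) = 0, h′(0) = 0, h′′(0) = 6.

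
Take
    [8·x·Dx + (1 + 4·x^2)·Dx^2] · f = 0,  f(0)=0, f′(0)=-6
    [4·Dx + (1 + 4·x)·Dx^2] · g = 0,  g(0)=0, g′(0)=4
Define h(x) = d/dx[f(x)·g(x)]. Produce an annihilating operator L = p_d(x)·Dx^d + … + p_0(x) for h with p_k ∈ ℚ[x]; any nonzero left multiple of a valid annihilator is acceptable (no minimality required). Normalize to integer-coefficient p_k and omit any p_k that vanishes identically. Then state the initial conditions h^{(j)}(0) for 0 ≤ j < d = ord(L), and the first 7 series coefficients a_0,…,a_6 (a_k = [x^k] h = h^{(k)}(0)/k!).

L = (96 + 640·x + 1408·x^2 + 7680·x^3 + 15360·x^4 + 26624·x^5 + 8192·x^7) + (24 + 320·x + 2656·x^2 + 9728·x^3 + 28160·x^4 + 47616·x^5 + 71680·x^6 + 6144·x^7 + 28672·x^8)·Dx + (12 + 104·x + 672·x^2 + 2976·x^3 + 8256·x^4 + 18048·x^5 + 24576·x^6 + 35328·x^7 + 6144·x^8 + 16384·x^9)·Dx^2 + (1 + 12·x + 68·x^2 + 256·x^3 + 696·x^4 + 1536·x^5 + 2688·x^6 + 3072·x^7 + 4224·x^8 + 1024·x^9 + 2048·x^10)·Dx^3  (order 3).
h: a_k = 0, -48, 144, -384, 1600, -34048/5, 130816/5, …
ICs: h(0) = 0, h′(0) = -48, h′′(0) = 288.

f: a_k = 0, -6, 0, 8, 0, -96/5, 0, …
g: a_k = 0, 4, -8, 64/3, -64, 1024/5, -2048/3, …
f·g: L₀ = L_f ⊗_s L_g, ord ≤ 2·2.
Differentiate: ansatz ord ≤ ord L₀ ⇒ L.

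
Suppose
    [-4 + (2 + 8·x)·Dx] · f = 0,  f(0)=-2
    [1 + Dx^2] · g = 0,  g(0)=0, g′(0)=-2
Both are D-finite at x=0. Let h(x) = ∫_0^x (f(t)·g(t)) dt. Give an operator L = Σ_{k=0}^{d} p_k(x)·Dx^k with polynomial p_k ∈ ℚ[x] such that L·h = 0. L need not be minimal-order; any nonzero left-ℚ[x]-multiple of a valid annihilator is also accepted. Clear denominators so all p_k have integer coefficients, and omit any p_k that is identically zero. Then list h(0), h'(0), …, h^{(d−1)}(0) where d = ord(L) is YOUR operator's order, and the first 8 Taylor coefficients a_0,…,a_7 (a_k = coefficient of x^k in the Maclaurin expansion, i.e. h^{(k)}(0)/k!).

f: a_k = -2, -4, 4, -8, 20, -56, 168, -528, …
g: a_k = 0, -2, 0, 1/3, 0, -1/60, 0, 1/2520, …
Product ⇒ symmetric product L₀, ord ≤ 2.
h=∫₀ˣh₀: take L = L₀·Dx.
L = (13 + 8·x + 16·x^2)·Dx + (-4 - 16·x)·Dx^2 + (1 + 8·x + 16·x^2)·Dx^3  (order 3).
h: a_k = 0, 0, 2, 8/3, -13/6, 44/15, -1159/180, 547/35, …
ICs: h(0) = 0, h′(0) = 0, h′′(0) = 4.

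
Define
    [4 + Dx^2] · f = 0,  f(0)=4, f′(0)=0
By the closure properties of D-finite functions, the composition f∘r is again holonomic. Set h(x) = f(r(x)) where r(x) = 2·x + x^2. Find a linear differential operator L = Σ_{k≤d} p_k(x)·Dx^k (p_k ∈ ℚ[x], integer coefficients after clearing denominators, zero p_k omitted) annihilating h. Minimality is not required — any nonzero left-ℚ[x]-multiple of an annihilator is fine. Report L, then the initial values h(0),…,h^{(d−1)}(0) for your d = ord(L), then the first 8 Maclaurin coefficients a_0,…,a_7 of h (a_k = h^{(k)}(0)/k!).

f: a_k = 4, 0, -8, 0, 8/3, 0, -16/45, 0, …
h₀=f(r): pull back L_f along r ⇒ L₀.
L = (16 + 48·x + 48·x^2 + 16·x^3) - Dx + (1 + x)·Dx^2  (order 2).
h: a_k = 4, 0, -32, -32, 104/3, 256/3, 1856/45, -704/15, …
ICs: h(0) = 4, h′(0) = 0.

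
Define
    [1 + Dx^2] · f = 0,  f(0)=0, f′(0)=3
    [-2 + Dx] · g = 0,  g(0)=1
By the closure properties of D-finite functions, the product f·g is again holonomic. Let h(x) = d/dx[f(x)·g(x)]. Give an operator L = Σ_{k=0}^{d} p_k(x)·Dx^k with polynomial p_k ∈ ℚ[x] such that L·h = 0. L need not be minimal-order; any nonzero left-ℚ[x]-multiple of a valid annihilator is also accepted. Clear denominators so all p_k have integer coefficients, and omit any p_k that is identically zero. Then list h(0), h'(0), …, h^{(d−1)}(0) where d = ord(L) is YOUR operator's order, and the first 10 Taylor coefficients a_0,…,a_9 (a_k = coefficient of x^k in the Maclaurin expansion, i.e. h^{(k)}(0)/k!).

f: a_k = 0, 3, 0, -1/2, 0, 1/40, 0, -1/1680, 0, 1/120960, …
g: a_k = 1, 2, 2, 4/3, 2/3, 4/15, 4/45, 8/315, 2/315, 4/2835, …
L₀ := L_f ⊗_s L_g (sym. prod.), ord ≤ 2.
h₀' ⇒ L via d/dx closure of L₀.
L = 5 - 4·Dx + Dx^2  (order 2).
h: a_k = 3, 12, 33/2, 12, 41/8, 11/10, -29/240, -1/5, -1199/13440, -779/30240, …
ICs: h(0) = 3, h′(0) = 12.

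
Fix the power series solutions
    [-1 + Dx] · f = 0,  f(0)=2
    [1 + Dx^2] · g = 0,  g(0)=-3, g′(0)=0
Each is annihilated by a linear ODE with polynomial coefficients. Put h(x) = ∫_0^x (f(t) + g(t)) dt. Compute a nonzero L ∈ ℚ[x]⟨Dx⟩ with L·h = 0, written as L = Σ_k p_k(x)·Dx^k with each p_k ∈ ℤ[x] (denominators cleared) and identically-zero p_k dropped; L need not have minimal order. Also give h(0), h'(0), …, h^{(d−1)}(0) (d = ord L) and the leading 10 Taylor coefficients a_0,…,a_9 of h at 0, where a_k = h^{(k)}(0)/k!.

f: a_k = 2, 2, 1, 1/3, 1/12, 1/60, 1/360, 1/2520, 1/20160, 1/181440, …
g: a_k = -3, 0, 3/2, 0, -1/8, 0, 1/240, 0, -1/13440, 0, …
Weyl lclm of L_f,L_g ⇒ L₀ (ord ≤ 3).
h=∫h₀ ⇒ L = L₀·Dx.
L = -Dx + Dx^2 - Dx^3 + Dx^4  (order 4).
h: a_k = 0, -1, 1, 5/6, 1/12, -1/120, 1/360, 1/1008, 1/20160, -1/362880, …
ICs: h(0) = 0, h′(0) = -1, h′′(0) = 2, h′′′(0) = 5.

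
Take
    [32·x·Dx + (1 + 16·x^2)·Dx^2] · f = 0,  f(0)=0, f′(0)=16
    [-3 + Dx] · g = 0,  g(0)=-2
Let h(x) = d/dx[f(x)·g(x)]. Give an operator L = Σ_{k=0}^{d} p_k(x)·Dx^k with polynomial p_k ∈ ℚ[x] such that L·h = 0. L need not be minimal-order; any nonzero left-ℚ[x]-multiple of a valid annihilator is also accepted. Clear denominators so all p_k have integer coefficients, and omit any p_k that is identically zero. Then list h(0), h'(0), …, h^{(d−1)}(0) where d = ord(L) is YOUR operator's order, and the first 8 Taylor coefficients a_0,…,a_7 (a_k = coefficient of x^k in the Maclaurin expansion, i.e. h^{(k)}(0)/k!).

L = (-69 - 576·x + 5472·x^2 - 9216·x^3 + 6912·x^4) + (14 + 288·x - 2112·x^2 + 4608·x^3 - 4608·x^4)·Dx + (3 - 32·x + 96·x^2 - 512·x^3 + 768·x^4)·Dx^2  (order 2).
h: a_k = -32, -192, 80, 1472, -4892, -25272, 416338/5, 13757136/35, …
ICs: h(0) = -32, h′(0) = -192.

f: a_k = 0, 16, 0, -256/3, 0, 4096/5, 0, -65536/7, …
g: a_k = -2, -6, -9, -9, -27/4, -81/20, -81/40, -243/280, …
f·g: L₀ = L_f ⊗_s L_g, ord ≤ 2·1.
Differentiate: ansatz ord ≤ ord L₀ ⇒ L.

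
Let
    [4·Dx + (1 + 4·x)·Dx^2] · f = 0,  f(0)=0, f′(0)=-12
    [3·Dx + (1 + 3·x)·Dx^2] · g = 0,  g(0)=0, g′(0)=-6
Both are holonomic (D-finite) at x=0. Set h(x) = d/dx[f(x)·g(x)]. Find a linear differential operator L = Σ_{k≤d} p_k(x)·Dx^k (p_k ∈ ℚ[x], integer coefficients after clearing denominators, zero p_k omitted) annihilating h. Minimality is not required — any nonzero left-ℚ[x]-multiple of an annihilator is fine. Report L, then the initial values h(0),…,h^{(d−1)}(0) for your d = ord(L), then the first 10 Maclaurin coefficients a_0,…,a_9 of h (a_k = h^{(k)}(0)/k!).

f: a_k = 0, -12, 24, -64, 192, -3072/5, 2048, -49152/7, 24576, -262144/3, …
g: a_k = 0, -6, 9, -18, 81/2, -486/5, 243, -4374/7, 6561/4, -4374, …
L₀ := L_f ⊗_s L_g (sym. prod.), ord ≤ 4.
Derive L from L₀ (diff closure).
L = (600 + 4032·x + 6912·x^2) + (854 + 8808·x + 30240·x^2 + 34560·x^3)·Dx + (172 + 2380·x + 12312·x^2 + 28224·x^3 + 24192·x^4)·Dx^2 + (7 + 122·x + 847·x^2 + 2928·x^3 + 5040·x^4 + 3456·x^5)·Dx^3  (order 3).
h: a_k = 0, 144, -756, 3264, -13230, 261144/5, -1019004/5, 5541120/7, -15358167/5, 417559588/35, …
ICs: h(0) = 0, h′(0) = 144, h′′(0) = -1512.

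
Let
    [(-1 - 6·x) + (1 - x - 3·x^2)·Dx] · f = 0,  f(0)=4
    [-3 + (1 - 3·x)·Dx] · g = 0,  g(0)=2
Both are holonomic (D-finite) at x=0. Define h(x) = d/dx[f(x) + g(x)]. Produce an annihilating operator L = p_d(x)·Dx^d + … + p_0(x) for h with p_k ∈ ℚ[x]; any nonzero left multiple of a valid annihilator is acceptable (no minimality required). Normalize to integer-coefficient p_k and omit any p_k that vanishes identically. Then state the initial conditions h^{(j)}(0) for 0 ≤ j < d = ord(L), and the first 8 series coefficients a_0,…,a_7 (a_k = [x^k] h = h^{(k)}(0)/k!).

f: a_k = 4, 4, 16, 28, 76, 160, 388, 868, …
g: a_k = 2, 6, 18, 54, 162, 486, 1458, 4374, …
f+g: L₀ = lclm(L_f,L_g), ord ≤ 1+1.
h₀' ⇒ L via d/dx closure of L₀.
L = (90 - 216·x + 1944·x^2 - 1944·x^3 + 1458·x^4) + (-6 - 90·x - 54·x^2 + 1296·x^3 - 1701·x^4 + 1458·x^5)·Dx + (-1 + 22·x - 99·x^2 + 126·x^3 + 54·x^4 - 243·x^5 + 243·x^6)·Dx^2  (order 2).
h: a_k = 10, 68, 246, 952, 3230, 11076, 36694, 121232, …
ICs: h(0) = 10, h′(0) = 68.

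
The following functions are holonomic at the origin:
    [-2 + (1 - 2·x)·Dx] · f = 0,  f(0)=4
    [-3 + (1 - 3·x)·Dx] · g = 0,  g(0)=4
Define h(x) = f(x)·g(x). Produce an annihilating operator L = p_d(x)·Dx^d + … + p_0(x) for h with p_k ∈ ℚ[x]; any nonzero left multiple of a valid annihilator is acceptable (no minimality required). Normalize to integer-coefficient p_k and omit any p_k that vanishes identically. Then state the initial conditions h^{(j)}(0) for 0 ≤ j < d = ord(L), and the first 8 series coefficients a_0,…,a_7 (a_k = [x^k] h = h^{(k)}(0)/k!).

f: a_k = 4, 8, 16, 32, 64, 128, 256, 512, …
g: a_k = 4, 12, 36, 108, 324, 972, 2916, 8748, …
h₀=f·g: eliminate ⇒ L₀, order ≤ 1·1.
L = (-5 + 12·x) + (1 - 5·x + 6·x^2)·Dx  (order 1).
h: a_k = 16, 80, 304, 1040, 3376, 10640, 32944, 100880, …
ICs: h(0) = 16.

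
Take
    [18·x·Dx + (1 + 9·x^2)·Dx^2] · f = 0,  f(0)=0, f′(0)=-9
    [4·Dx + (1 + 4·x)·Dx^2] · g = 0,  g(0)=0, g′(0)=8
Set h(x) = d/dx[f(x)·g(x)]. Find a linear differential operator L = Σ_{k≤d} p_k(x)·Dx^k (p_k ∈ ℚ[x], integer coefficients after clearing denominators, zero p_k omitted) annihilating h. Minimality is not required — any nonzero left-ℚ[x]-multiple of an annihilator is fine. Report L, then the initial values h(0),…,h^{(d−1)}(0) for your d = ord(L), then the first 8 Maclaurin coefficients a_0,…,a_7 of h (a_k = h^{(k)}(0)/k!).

f: a_k = 0, -9, 0, 27, 0, -729/5, 0, 6561/7, …
g: a_k = 0, 8, -16, 128/3, -128, 2048/5, -4096/3, 32768/7, …
f·g: L₀ = L_f ⊗_s L_g, ord ≤ 2·2.
Differentiate: ansatz ord ≤ ord L₀ ⇒ L.
L = (2448 + 17280·x + 76464·x^2 + 518400·x^3 + 1399680·x^4 + 2426112·x^5 + 1679616·x^7) + (452 + 10800·x + 98028·x^2 + 491184·x^3 + 1840320·x^4 + 4339008·x^5 + 6531840·x^6 + 1259712·x^7 + 5878656·x^8)·Dx + (136 + 1912·x + 18576·x^2 + 103608·x^3 + 389448·x^4 + 1100304·x^5 + 2239488·x^6 + 3277584·x^7 + 1259712·x^8 + 3359232·x^9)·Dx^2 + (13 + 176·x + 1234·x^2 + 6048·x^3 + 22833·x^4 + 68688·x^5 + 154224·x^6 + 279936·x^7 + 399492·x^8 + 209952·x^9 + 419904·x^10)·Dx^3  (order 3).
h: a_k = 0, -144, 432, -672, 3600, -111024/5, 390768/5, -1191744/5, …
ICs: h(0) = 0, h′(0) = -144, h′′(0) = 864.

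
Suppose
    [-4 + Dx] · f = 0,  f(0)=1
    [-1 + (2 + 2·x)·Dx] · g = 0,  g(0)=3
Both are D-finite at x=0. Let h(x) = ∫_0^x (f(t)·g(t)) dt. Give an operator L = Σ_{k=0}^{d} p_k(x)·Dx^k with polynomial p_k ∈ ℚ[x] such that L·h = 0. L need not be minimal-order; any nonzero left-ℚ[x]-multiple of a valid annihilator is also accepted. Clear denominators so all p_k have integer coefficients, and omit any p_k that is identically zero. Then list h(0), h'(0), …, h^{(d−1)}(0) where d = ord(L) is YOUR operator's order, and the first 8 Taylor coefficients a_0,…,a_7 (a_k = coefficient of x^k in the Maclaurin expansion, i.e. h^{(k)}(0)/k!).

L = (-9 - 8·x)·Dx + (2 + 2·x)·Dx^2  (order 2).
h: a_k = 0, 3, 27/4, 79/8, 683/64, 5841/640, 49553/7680, 417727/107520, …
ICs: h(0) = 0, h′(0) = 3.

f: a_k = 1, 4, 8, 32/3, 32/3, 128/15, 256/45, 1024/315, …
g: a_k = 3, 3/2, -3/8, 3/16, -15/128, 21/256, -63/1024, 99/2048, …
f·g: L₀ = L_f ⊗_s L_g, ord ≤ 1·1.
h=∫₀ˣh₀: take L = L₀·Dx.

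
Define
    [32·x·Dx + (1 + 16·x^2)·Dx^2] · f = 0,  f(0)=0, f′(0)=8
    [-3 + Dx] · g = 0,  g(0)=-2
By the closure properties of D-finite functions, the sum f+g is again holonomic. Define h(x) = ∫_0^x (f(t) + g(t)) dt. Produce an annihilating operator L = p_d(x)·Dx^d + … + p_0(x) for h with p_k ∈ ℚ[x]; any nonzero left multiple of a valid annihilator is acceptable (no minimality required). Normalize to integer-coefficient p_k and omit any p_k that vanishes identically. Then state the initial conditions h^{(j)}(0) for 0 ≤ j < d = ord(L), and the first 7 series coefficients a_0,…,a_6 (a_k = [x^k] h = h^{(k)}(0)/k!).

f: a_k = 0, 8, 0, -128/3, 0, 2048/5, 0, …
g: a_k = -2, -6, -9, -9, -27/4, -81/20, -81/40, …
f+g: L₀ = lclm(L_f,L_g), ord ≤ 2+1.
∫: right-multiply L₀ by Dx.
L = (96 - 288·x - 4608·x^2 - 4608·x^3)·Dx^2 + (-41 + 1248·x^2 - 2304·x^4)·Dx^3 + (3 + 32·x + 96·x^2 + 512·x^3 + 768·x^4)·Dx^4  (order 4).
h: a_k = 0, -2, 1, -3, -155/12, -27/20, 8111/120, …
ICs: h(0) = 0, h′(0) = -2, h′′(0) = 2, h′′′(0) = -18.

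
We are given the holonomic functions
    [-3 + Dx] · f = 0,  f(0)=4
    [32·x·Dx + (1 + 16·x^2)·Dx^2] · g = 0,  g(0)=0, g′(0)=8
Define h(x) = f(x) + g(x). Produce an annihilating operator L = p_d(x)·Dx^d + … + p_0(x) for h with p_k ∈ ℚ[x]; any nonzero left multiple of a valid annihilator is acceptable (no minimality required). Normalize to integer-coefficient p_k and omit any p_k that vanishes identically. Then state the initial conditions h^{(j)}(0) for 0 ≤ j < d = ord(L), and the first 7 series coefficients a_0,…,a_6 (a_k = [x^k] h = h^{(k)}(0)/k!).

f: a_k = 4, 12, 18, 18, 27/2, 81/10, 81/20, …
g: a_k = 0, 8, 0, -128/3, 0, 2048/5, 0, …
L₀ := lclm(L_f,L_g); ord L₀ ≤ 1+2.
L = (96 - 288·x - 4608·x^2 - 4608·x^3)·Dx + (-41 + 1248·x^2 - 2304·x^4)·Dx^2 + (3 + 32·x + 96·x^2 + 512·x^3 + 768·x^4)·Dx^3  (order 3).
h: a_k = 4, 20, 18, -74/3, 27/2, 4177/10, 81/20, …
ICs: h(0) = 4, h′(0) = 20, h′′(0) = 36.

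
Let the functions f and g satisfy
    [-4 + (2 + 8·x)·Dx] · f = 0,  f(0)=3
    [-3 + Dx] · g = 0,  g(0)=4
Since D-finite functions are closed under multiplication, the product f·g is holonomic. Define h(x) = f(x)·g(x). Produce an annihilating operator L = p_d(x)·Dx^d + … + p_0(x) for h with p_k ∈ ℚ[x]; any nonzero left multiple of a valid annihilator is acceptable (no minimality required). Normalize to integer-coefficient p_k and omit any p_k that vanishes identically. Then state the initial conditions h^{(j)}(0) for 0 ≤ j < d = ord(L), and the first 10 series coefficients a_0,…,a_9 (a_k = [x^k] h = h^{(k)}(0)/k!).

L = (-5 - 12·x) + (1 + 4·x)·Dx  (order 1).
h: a_k = 12, 60, 102, 138, 129/2, 1893/10, -1377/4, 176247/140, -4632021/1120, 15776031/1120, …
ICs: h(0) = 12.

f: a_k = 3, 6, -6, 12, -30, 84, -252, 792, -2574, 8580, …
g: a_k = 4, 12, 18, 18, 27/2, 81/10, 81/20, 243/140, 729/1120, 243/1120, …
Sym-product of L_f,L_g gives L₀ (≤ ord 1).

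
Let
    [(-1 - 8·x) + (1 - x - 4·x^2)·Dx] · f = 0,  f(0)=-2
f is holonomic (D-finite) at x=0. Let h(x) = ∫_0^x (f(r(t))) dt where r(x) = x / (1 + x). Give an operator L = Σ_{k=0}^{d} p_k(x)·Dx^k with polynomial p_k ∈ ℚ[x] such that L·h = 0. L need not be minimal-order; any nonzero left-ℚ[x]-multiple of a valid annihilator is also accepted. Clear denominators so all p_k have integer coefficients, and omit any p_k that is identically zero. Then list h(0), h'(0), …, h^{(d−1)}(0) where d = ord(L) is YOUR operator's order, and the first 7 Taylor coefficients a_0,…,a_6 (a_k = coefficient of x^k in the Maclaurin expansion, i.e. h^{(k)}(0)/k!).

L = (1 + 9·x)·Dx + (-1 - 2·x + 3·x^2 + 4·x^3)·Dx^2  (order 2).
h: a_k = 0, -2, -1, -8/3, 0, -32/5, 16/3, …
ICs: h(0) = 0, h′(0) = -2.

f: a_k = -2, -2, -10, -18, -58, -130, -362, …
f∘r: x↦r, Dx↦Dx/r' in L_f ⇒ L₀.
h=∫₀ˣh₀: take L = L₀·Dx.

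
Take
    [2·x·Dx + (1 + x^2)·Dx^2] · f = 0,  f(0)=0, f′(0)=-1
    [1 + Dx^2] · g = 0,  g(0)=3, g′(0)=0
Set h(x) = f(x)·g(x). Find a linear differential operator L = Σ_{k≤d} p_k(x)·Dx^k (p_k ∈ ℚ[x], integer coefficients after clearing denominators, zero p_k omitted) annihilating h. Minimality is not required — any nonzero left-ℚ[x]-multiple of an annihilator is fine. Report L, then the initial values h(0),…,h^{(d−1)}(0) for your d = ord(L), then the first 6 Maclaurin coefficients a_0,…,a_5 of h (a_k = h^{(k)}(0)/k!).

f: a_k = 0, -1, 0, 1/3, 0, -1/5, …
g: a_k = 3, 0, -3/2, 0, 1/8, 0, …
h₀=f·g: eliminate ⇒ L₀, order ≤ 2·2.
L = (10 + 26·x^2 + 11·x^4 + 4·x^6 + x^8) + (12·x + 20·x^3 + 12·x^5 + 4·x^7)·Dx + (12 + 32·x^2 + 18·x^4 + 8·x^6 + 2·x^8)·Dx^2 + (12·x + 20·x^3 + 12·x^5 + 4·x^7)·Dx^3 + (2 + 6·x^2 + 7·x^4 + 4·x^6 + x^8)·Dx^4  (order 4).
h: a_k = 0, -3, 0, 5/2, 0, -49/40, …
ICs: h(0) = 0, h′(0) = -3, h′′(0) = 0, h′′′(0) = 15.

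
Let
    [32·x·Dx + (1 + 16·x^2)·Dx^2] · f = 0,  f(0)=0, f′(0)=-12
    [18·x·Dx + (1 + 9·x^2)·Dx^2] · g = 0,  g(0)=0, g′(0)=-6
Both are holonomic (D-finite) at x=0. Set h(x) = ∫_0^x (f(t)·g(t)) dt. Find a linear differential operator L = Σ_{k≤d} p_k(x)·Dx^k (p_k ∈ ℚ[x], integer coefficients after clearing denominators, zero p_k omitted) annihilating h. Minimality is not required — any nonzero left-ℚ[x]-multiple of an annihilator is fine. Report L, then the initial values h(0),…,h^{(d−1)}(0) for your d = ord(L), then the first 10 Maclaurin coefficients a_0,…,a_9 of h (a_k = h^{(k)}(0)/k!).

f: a_k = 0, -12, 0, 64, 0, -3072/5, 0, 49152/7, 0, -262144/3, …
g: a_k = 0, -6, 0, 18, 0, -486/5, 0, 4374/7, 0, -4374, …
L₀ := L_f ⊗_s L_g (sym. prod.), ord ≤ 4.
h=∫h₀ ⇒ L = L₀·Dx.
L = (-3456·x - 144000·x^3 - 1327104·x^5 + 4147200·x^7 + 71663616·x^9)·Dx^2 + (-100 - 11532·x^2 - 259200·x^4 - 1161216·x^6 + 14515200·x^8 + 107495424·x^10)·Dx^3 + (-200·x - 7880·x^3 - 86400·x^5 + 194112·x^7 + 8294400·x^9 + 35831808·x^11)·Dx^4 + (-1 - 50·x^2 - 769·x^4 + 110736·x^8 + 1036800·x^10 + 2985984·x^12)·Dx^5  (order 5).
h: a_k = 0, 0, 0, 24, 0, -120, 0, 30024/35, 0, -52040/7, …
ICs: h(0) = 0, h′(0) = 0, h′′(0) = 0, h′′′(0) = 144, h′′′′(0) = 0.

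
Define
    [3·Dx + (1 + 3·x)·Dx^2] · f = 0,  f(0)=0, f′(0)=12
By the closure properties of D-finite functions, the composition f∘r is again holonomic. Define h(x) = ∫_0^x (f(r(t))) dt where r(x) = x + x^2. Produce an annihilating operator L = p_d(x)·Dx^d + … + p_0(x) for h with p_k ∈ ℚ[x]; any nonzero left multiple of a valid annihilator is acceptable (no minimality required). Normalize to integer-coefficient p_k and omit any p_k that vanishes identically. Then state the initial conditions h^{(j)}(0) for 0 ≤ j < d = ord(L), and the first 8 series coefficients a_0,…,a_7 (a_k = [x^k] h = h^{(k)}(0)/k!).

L = (1 + 6·x + 6·x^2)·Dx^2 + (1 + 5·x + 9·x^2 + 6·x^3)·Dx^3  (order 3).
h: a_k = 0, 0, 6, -2, 0, 9/5, -18/5, 36/7, …
ICs: h(0) = 0, h′(0) = 0, h′′(0) = 12.

f: a_k = 0, 12, -18, 36, -81, 972/5, -486, 8748/7, …
L₀ from L_f via x↦r, Dx↦r'^{-1}Dx.
h=∫h₀ ⇒ L = L₀·Dx.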